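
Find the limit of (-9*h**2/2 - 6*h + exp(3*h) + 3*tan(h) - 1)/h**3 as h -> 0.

Substitution gives 0/0 (the numerator vanishes to order 3).
Expand each term to order h^3: the coefficient of h^3 in e^(3h) is 9/2 and in 3·tan(h) is 1.
Lower-order terms cancel with the polynomial part, so the numerator is (11/2)·h^3 + o(h^3), and the limit is (11/2)/(1) = 11/2.

11/2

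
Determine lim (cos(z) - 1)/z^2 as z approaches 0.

Direct substitution gives 0/0.
Apply L'Hôpital: lim (-sin(z))/(2*z), still 0/0.
After 2 applications of L'Hôpital's rule the quotient is (-cos(z))/(2); substituting z = 0 gives -1/2.

-1/2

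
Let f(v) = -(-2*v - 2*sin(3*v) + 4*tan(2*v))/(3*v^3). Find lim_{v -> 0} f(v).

-59/9

Substitution gives 0/0 (the numerator vanishes to order 3).
Expand each term to order v^3: the coefficient of v^3 in 4·tan(2v) is 32/3 and in -2·sin(3v) is 9.
Lower-order terms cancel with the polynomial part, so the numerator is (59/3)·v^3 + o(v^3), and the limit is (59/3)/(-3) = -59/9.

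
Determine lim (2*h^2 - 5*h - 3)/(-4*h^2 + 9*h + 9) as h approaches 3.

-7/15

Direct substitution gives 0/0, so factor. Both numerator and denominator have (h - 3) as a factor.
After cancelling, the expression reduces to (2*h + 1)/(-4*h - 3).
Substituting h = 3 gives -7/15.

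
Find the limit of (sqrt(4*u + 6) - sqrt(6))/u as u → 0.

A 0/0 form; rationalise with √(6 + 4u) + √6. This collapses the numerator to 4u, leaving 4/(√(6 + 4u) + √6) → 4/(2√6) = √(6)/3.

√(6)/3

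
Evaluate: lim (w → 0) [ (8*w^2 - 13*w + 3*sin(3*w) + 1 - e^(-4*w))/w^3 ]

Substitution gives 0/0 (the numerator vanishes to order 3).
Expand each term to order w^3: the coefficient of w^3 in −e^(-4w) is 32/3 and in 3·sin(3w) is -27/2.
Lower-order terms cancel with the polynomial part, so the numerator is (-17/6)·w^3 + o(w^3), and the limit is (-17/6)/(1) = -17/6.

-17/6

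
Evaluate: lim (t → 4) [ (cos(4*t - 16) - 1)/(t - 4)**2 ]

-8

Direct substitution gives 0/0.
Apply L'Hôpital: lim (-4*sin(4*t - 16))/(2*t - 8), still 0/0.
After 2 applications of L'Hôpital's rule the quotient is (-16*cos(4*t - 16))/(2); substituting t = 4 gives -8.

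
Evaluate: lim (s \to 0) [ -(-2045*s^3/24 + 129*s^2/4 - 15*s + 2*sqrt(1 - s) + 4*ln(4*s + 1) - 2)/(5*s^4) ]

16389/320

Substitution gives 0/0 (the numerator vanishes to order 4).
Expand each term to order s^4: the coefficient of s^4 in 2·√(1 - s) is -5/64 and in 4·ln(1 + 4s) is -256.
Lower-order terms cancel with the polynomial part, so the numerator is (-16389/64)·s^4 + o(s^4), and the limit is (-16389/64)/(-5) = 16389/320.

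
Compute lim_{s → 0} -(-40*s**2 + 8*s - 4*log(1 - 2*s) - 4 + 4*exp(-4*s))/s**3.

Substitution gives 0/0; apply L'Hôpital's rule 3 times.
After differentiating numerator and denominator 3 times the quotient is (-256*e^(-4*s) - 64/(2*s - 1)^3)/(-6); at s = 0 this is 32.

32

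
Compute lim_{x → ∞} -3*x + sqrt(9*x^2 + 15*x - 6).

5/2

An ∞ − ∞ form. Rationalising with the conjugate, the difference becomes (15x - 6) / (√(9*x^2 + 15*x - 6) + 3x).
For large x the denominator behaves like 2·3x, so the quotient tends to 15/6 = 5/2.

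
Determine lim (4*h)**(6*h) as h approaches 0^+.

1

Base → 0⁺ and exponent → 0⁺: a 0^0 form.
Take logs: 6h·ln(4h). This is 0·(−∞); rewriting as ln(4h)/(1/(6h)) and applying L'Hôpital gives 0.
Hence the limit is e^0 = 1.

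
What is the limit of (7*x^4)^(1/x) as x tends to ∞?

1

Base → ∞ and exponent → 0: an ∞^0 form.
Take logs: (1/x)·ln(7·x^4) = (ln 7 + 4·ln x)/x → 0.
So the limit is e^0 = 1.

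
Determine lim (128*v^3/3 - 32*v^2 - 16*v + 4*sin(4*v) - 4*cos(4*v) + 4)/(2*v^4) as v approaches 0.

-64/3

Substitution gives 0/0; apply L'Hôpital's rule 4 times.
After differentiating numerator and denominator 4 times the quotient is (1024*sin(4*v) - 1024*cos(4*v))/(48); at v = 0 this is -64/3.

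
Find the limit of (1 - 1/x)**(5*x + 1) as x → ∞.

e^(-5)

The base → 1 and the exponent → ∞: a 1^∞ form.
Take logarithms: (5x + 1)·ln(1 - 1/x). Since ln(1+u) ~ u for small u, this behaves like (5x)·(-1/x) → -5.
So the limit is e^(-5).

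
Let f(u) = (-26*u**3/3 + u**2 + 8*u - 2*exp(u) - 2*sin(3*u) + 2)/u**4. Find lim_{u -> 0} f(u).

Substitution gives 0/0 (the numerator vanishes to order 4).
Expand each term to order u^4: the coefficient of u^4 in -2·e^(u) is -1/12 and in -2·sin(3u) is 0.
Lower-order terms cancel with the polynomial part, so the numerator is (-1/12)·u^4 + o(u^4), and the limit is (-1/12)/(1) = -1/12.

-1/12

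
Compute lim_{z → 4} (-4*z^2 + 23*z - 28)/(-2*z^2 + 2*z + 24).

9/14

At z = 4 both the top and bottom vanish — a removable singularity. Factoring out (z - 4) from each leaves (7 - 4*z)/(-2*z - 6), which at z = 4 equals 9/14.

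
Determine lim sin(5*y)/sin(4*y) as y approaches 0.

Substitution gives 0/0.
Divide numerator and denominator by y: sin(5y)/y → 5 and sin(4y)/y → 4, so the limit is 1·5/4 = 5/4.

5/4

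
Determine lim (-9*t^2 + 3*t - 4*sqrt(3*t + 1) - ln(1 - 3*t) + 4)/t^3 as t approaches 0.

9/4

Substitution gives 0/0; apply L'Hôpital's rule 3 times.
After differentiating numerator and denominator 3 times the quotient is (-81/(2*(3*t + 1)^(5/2)) - 54/(3*t - 1)^3)/(6); at t = 0 this is 9/4.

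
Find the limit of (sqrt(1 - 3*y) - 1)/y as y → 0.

-3/2

Substitution gives 0/0. Multiply numerator and denominator by the conjugate √(1 - 3y) + √1.
The numerator becomes (1 - 3y) − 1 = -3y, so the expression simplifies to -3/(√(1 - 3y) + √1).
Letting y → 0 gives -3/(2√1) = -3/2.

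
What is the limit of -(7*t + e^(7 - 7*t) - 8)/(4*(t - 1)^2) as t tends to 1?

-49/8

Direct substitution gives 0/0.
Apply L'Hôpital: lim (7 - 7*e^(7 - 7*t))/(8 - 8*t), still 0/0.
After 2 applications of L'Hôpital's rule the quotient is (49*e^(7 - 7*t))/(-8); substituting t = 1 gives -49/8.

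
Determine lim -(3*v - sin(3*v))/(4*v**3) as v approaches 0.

Direct substitution gives 0/0.
Apply L'Hôpital: lim (3 - 3*cos(3*v))/(-12*v^2), still 0/0.
Apply L'Hôpital: lim (9*sin(3*v))/(-24*v), still 0/0.
After 3 applications of L'Hôpital's rule the quotient is (27*cos(3*v))/(-24); substituting v = 0 gives -9/8.

-9/8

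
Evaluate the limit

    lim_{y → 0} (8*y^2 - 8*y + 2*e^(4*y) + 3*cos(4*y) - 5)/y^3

64/3

Substitution gives 0/0 (the numerator vanishes to order 3).
Expand each term to order y^3: the coefficient of y^3 in 2·e^(4y) is 64/3 and in 3·cos(4y) is 0.
Lower-order terms cancel with the polynomial part, so the numerator is (64/3)·y^3 + o(y^3), and the limit is (64/3)/(1) = 64/3.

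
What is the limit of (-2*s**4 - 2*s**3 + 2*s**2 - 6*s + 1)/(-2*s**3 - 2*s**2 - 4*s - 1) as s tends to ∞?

∞

The numerator has higher degree (4 > 3); the quotient behaves like (-2/(-2))·s^1 for large |s|.
As s → +∞ this diverges to ∞.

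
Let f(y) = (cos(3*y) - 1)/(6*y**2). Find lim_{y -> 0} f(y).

Direct substitution gives 0/0.
Apply L'Hôpital: lim (-3*sin(3*y))/(12*y), still 0/0.
After 2 applications of L'Hôpital's rule the quotient is (-9*cos(3*y))/(12); substituting y = 0 gives -3/4.

-3/4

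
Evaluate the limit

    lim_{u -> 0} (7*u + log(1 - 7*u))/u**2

-49/2

Direct substitution gives 0/0.
Apply L'Hôpital: lim (7 - 7/(1 - 7*u))/(2*u), still 0/0.
After 2 applications of L'Hôpital's rule the quotient is (-49/(1 - 7*u)^2)/(2); substituting u = 0 gives -49/2.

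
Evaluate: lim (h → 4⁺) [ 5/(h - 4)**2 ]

As h → 4⁺, (h - 4) → 0⁺, so (h - 4)^2 → 0⁺ and 5/(h - 4)^2 → ∞.

∞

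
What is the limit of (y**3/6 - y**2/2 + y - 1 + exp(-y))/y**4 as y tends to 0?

1/24

Direct substitution gives 0/0.
Apply L'Hôpital: lim (y^2/2 - y + 1 - e^(-y))/(4*y^3), still 0/0.
Apply L'Hôpital: lim (y - 1 + e^(-y))/(12*y^2), still 0/0.
Apply L'Hôpital: lim (1 - e^(-y))/(24*y), still 0/0.
After 4 applications of L'Hôpital's rule the quotient is (e^(-y))/(24); substituting y = 0 gives 1/24.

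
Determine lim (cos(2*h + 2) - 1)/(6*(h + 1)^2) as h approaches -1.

-1/3

Direct substitution gives 0/0.
Apply L'Hôpital: lim (-2*sin(2*h + 2))/(12*h + 12), still 0/0.
After 2 applications of L'Hôpital's rule the quotient is (-4*cos(2*h + 2))/(12); substituting h = -1 gives -1/3.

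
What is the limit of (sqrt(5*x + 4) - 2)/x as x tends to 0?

5/4

A 0/0 form; rationalise with √(4 + 5x) + √4. This collapses the numerator to 5x, leaving 5/(√(4 + 5x) + √4) → 5/(2√4) = 5/4.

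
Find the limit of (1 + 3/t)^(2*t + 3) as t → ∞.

Write it as [(1 + 3/t)^t]^(2) · (1 + 3/t)^(3). The bracketed term tends to e^(3) and the second factor to 1, so the limit is e^(6).

e^(6)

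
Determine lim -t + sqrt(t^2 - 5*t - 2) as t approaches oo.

-5/2

An ∞ − ∞ form. Rationalising with the conjugate, the difference becomes (-5t - 2) / (√(t^2 - 5*t - 2) + t).
For large t the denominator behaves like 2·t, so the quotient tends to -5/2 = -5/2.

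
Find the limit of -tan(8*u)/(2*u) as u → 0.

-4

Substitution gives 0/0.
Since tan(θ)/θ → 1 as θ → 0, tan(8u)/(8u) → 1 and the limit is 8/(-2) = -4.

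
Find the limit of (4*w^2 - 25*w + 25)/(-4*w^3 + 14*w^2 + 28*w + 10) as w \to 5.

Direct substitution gives 0/0, so factor. Both numerator and denominator have (w - 5) as a factor.
After cancelling, the expression reduces to (4*w - 5)/(-4*w^2 - 6*w - 2).
Substituting w = 5 gives -5/44.

-5/44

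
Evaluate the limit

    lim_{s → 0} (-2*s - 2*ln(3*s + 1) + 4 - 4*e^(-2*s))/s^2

Substitution gives 0/0; apply L'Hôpital's rule 2 times.
After differentiating numerator and denominator 2 times the quotient is (-16*e^(-2*s) + 18/(3*s + 1)^2)/(2); at s = 0 this is 1.

1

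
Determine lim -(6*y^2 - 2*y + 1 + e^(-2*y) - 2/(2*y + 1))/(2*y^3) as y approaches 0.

Substitution gives 0/0; apply L'Hôpital's rule 3 times.
After differentiating numerator and denominator 3 times the quotient is (-8*e^(-2*y) + 96/(2*y + 1)^4)/(-12); at y = 0 this is -22/3.

-22/3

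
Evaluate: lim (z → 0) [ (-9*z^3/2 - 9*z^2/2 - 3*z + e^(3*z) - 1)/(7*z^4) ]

Direct substitution gives 0/0.
Apply L'Hôpital: lim (-27*z^2/2 - 9*z + 3*e^(3*z) - 3)/(28*z^3), still 0/0.
Apply L'Hôpital: lim (-27*z + 9*e^(3*z) - 9)/(84*z^2), still 0/0.
Apply L'Hôpital: lim (27*e^(3*z) - 27)/(168*z), still 0/0.
After 4 applications of L'Hôpital's rule the quotient is (81*e^(3*z))/(168); substituting z = 0 gives 27/56.

27/56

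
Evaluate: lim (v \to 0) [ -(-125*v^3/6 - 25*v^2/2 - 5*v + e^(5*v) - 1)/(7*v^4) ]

Direct substitution gives 0/0.
Apply L'Hôpital: lim (-125*v^2/2 - 25*v + 5*e^(5*v) - 5)/(-28*v^3), still 0/0.
Apply L'Hôpital: lim (-125*v + 25*e^(5*v) - 25)/(-84*v^2), still 0/0.
Apply L'Hôpital: lim (125*e^(5*v) - 125)/(-168*v), still 0/0.
After 4 applications of L'Hôpital's rule the quotient is (625*e^(5*v))/(-168); substituting v = 0 gives -625/168.

-625/168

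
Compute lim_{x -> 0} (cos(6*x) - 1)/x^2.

-18

Direct substitution gives 0/0.
Apply L'Hôpital: lim (-6*sin(6*x))/(2*x), still 0/0.
After 2 applications of L'Hôpital's rule the quotient is (-36*cos(6*x))/(2); substituting x = 0 gives -18.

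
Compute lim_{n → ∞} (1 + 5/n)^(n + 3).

e^(5)

The base → 1 and the exponent → ∞: a 1^∞ form.
Take logarithms: (n + 3)·ln(1 + 5/n). Since ln(1+u) ~ u for small u, this behaves like (n)·(5/n) → 5.
So the limit is e^(5).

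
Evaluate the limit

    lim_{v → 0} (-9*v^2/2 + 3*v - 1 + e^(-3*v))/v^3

Direct substitution gives 0/0.
Apply L'Hôpital: lim (-9*v + 3 - 3*e^(-3*v))/(3*v^2), still 0/0.
Apply L'Hôpital: lim (-9 + 9*e^(-3*v))/(6*v), still 0/0.
After 3 applications of L'Hôpital's rule the quotient is (-27*e^(-3*v))/(6); substituting v = 0 gives -9/2.

-9/2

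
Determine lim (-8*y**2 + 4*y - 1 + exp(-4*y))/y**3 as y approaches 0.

Direct substitution gives 0/0.
Apply L'Hôpital: lim (-16*y + 4 - 4*e^(-4*y))/(3*y^2), still 0/0.
Apply L'Hôpital: lim (-16 + 16*e^(-4*y))/(6*y), still 0/0.
After 3 applications of L'Hôpital's rule the quotient is (-64*e^(-4*y))/(6); substituting y = 0 gives -32/3.

-32/3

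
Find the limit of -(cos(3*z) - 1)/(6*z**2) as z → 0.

3/4

Direct substitution gives 0/0.
Apply L'Hôpital: lim (-3*sin(3*z))/(-12*z), still 0/0.
After 2 applications of L'Hôpital's rule the quotient is (-9*cos(3*z))/(-12); substituting z = 0 gives 3/4.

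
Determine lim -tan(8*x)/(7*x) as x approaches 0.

Substitution gives 0/0.
Since tan(u)/u → 1 as u → 0, tan(8x)/(8x) → 1 and the limit is 8/(-7) = -8/7.

-8/7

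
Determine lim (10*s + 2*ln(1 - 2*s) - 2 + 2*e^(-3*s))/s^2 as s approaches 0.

Substitution gives 0/0; apply L'Hôpital's rule 2 times.
After differentiating numerator and denominator 2 times the quotient is (18*e^(-3*s) - 8/(2*s - 1)^2)/(2); at s = 0 this is 5.

5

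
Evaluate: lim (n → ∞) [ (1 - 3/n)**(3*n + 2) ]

The base → 1 and the exponent → ∞: a 1^∞ form.
Take logarithms: (3n + 2)·ln(1 - 3/n). Since ln(1+u) ~ u for small u, this behaves like (3n)·(-3/n) → -9.
So the limit is e^(-9).

e^(-9)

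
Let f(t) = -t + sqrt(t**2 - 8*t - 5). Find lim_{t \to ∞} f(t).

-4

An ∞ − ∞ form. Rationalising with the conjugate, the difference becomes (-8t - 5) / (√(t^2 - 8*t - 5) + t).
For large t the denominator behaves like 2·t, so the quotient tends to -8/2 = -4.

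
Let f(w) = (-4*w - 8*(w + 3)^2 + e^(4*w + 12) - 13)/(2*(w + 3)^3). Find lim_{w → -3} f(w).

16/3

Direct substitution gives 0/0.
Apply L'Hôpital: lim (-16*w + 4*e^(4*w + 12) - 52)/(6*(w + 3)^2), still 0/0.
Apply L'Hôpital: lim (16*e^(4*w + 12) - 16)/(12*w + 36), still 0/0.
After 3 applications of L'Hôpital's rule the quotient is (64*e^(4*w + 12))/(12); substituting w = -3 gives 16/3.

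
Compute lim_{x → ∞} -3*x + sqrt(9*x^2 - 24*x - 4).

-4

An ∞ − ∞ form. Rationalising with the conjugate, the difference becomes (-24x - 4) / (√(9*x^2 - 24*x - 4) + 3x).
For large x the denominator behaves like 2·3x, so the quotient tends to -24/6 = -4.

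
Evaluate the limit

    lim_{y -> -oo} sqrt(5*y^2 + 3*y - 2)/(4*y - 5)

-√(5)/4

For large |y|, √(5*y^2 + 3*y - 2) ≈ √5·|y| and the denominator ≈ 4y.
Since y → −∞, |y| = −y, giving −√5/(4) = -√(5)/4.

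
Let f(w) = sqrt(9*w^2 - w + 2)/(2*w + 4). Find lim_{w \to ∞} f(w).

3/2

For large |w|, √(9*w^2 - w + 2) ≈ √9·|w| and the denominator ≈ 2w.
Since w → +∞, |w| = w, giving √9/(2) = 3/2.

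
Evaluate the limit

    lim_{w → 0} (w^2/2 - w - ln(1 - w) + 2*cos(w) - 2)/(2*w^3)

Substitution gives 0/0; apply L'Hôpital's rule 3 times.
After differentiating numerator and denominator 3 times the quotient is (2*sin(w) - 2/(w - 1)^3)/(12); at w = 0 this is 1/6.

1/6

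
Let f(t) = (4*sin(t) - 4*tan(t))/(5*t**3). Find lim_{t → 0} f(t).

-2/5

Substitution gives 0/0; apply L'Hôpital's rule 3 times.
After differentiating numerator and denominator 3 times the quotient is (-4*cos(t) - 24*tan(t)^4 - 32*tan(t)^2 - 8)/(30); at t = 0 this is -2/5.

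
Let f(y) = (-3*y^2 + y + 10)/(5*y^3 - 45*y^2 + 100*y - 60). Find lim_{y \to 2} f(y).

Since y = 2 makes numerator and denominator zero, (y - 2) divides both.
Cancelling it gives (-3*y - 5)/(5*y^2 - 35*y + 30); now plug in y = 2 to get 11/20.

11/20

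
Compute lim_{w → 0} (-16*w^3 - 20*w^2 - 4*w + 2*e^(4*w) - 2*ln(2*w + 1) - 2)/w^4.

88/3

Substitution gives 0/0; apply L'Hôpital's rule 4 times.
After differentiating numerator and denominator 4 times the quotient is (512*e^(4*w) + 192/(2*w + 1)^4)/(24); at w = 0 this is 88/3.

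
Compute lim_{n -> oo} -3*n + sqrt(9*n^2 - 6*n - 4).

-1

This has the form ∞ − ∞. Multiply and divide by the conjugate √(9*n^2 - 6*n - 4) + 3n.
That gives (-6n - 4) / (√(9*n^2 - 6*n - 4) + 3n).
Divide numerator and denominator by n: the limit is -6/(2·3) = -1.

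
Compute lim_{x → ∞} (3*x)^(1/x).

1

Base → ∞ and exponent → 0: an ∞^0 form.
Take logs: (1/x)·ln(3·x^1) = (ln 3 + 1·ln x)/x → 0.
So the limit is e^0 = 1.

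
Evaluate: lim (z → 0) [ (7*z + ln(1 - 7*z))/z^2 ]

-49/2

Direct substitution gives 0/0.
Apply L'Hôpital: lim (7 - 7/(1 - 7*z))/(2*z), still 0/0.
After 2 applications of L'Hôpital's rule the quotient is (-49/(1 - 7*z)^2)/(2); substituting z = 0 gives -49/2.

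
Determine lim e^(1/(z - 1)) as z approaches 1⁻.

As z → 1⁻, 1/(z - 1) → −∞, so e^(1/(z - 1)) → 0.

0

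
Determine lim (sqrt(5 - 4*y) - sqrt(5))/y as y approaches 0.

-2*√(5)/5

Substitution gives 0/0. Multiply numerator and denominator by the conjugate √(5 - 4y) + √5.
The numerator becomes (5 - 4y) − 5 = -4y, so the expression simplifies to -4/(√(5 - 4y) + √5).
Letting y → 0 gives -4/(2√5) = -2*√(5)/5.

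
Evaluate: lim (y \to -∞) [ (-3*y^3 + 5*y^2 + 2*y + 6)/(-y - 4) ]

The numerator has higher degree (3 > 1); the quotient behaves like (-3/(-1))·y^2 for large |y|.
As y → −∞ this diverges to ∞.

∞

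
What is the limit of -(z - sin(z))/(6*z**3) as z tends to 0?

Direct substitution gives 0/0.
Apply L'Hôpital: lim (1 - cos(z))/(-18*z^2), still 0/0.
Apply L'Hôpital: lim (sin(z))/(-36*z), still 0/0.
After 3 applications of L'Hôpital's rule the quotient is (cos(z))/(-36); substituting z = 0 gives -1/36.

-1/36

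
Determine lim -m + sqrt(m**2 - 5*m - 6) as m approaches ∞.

An ∞ − ∞ form. Rationalising with the conjugate, the difference becomes (-5m - 6) / (√(m^2 - 5*m - 6) + m).
For large m the denominator behaves like 2·m, so the quotient tends to -5/2 = -5/2.

-5/2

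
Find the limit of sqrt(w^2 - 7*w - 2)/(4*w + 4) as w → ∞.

For large |w|, √(w^2 - 7*w - 2) ≈ √1·|w| and the denominator ≈ 4w.
Since w → +∞, |w| = w, giving √1/(4) = 1/4.

1/4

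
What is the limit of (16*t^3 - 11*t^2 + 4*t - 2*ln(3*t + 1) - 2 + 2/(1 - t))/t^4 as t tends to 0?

Substitution gives 0/0 (the numerator vanishes to order 4).
Expand each term to order t^4: the coefficient of t^4 in 2·1/(1 - t) is 2 and in -2·ln(1 + 3t) is 81/2.
Lower-order terms cancel with the polynomial part, so the numerator is (85/2)·t^4 + o(t^4), and the limit is (85/2)/(1) = 85/2.

85/2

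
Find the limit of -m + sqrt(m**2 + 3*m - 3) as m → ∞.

An ∞ − ∞ form. Rationalising with the conjugate, the difference becomes (3m - 3) / (√(m^2 + 3*m - 3) + m).
For large m the denominator behaves like 2·m, so the quotient tends to 3/2 = 3/2.

3/2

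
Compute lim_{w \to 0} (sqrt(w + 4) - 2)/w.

1/4

A 0/0 form; rationalise with √(4 + w) + √4. This collapses the numerator to w, leaving 1/(√(4 + w) + √4) → 1/(2√4) = 1/4.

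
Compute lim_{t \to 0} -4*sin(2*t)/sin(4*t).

Substitution gives 0/0.
Divide numerator and denominator by t: sin(2t)/t → 2 and sin(4t)/t → 4, so the limit is -4·2/4 = -2.

-2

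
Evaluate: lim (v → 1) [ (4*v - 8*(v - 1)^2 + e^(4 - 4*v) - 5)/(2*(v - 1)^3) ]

Direct substitution gives 0/0.
Apply L'Hôpital: lim (-16*v - 4*e^(4 - 4*v) + 20)/(6*(v - 1)^2), still 0/0.
Apply L'Hôpital: lim (16*e^(4 - 4*v) - 16)/(12*v - 12), still 0/0.
After 3 applications of L'Hôpital's rule the quotient is (-64*e^(4 - 4*v))/(12); substituting v = 1 gives -16/3.

-16/3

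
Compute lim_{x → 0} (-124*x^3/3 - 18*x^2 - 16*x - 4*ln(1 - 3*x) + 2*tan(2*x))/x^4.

81

Substitution gives 0/0 (the numerator vanishes to order 4).
Expand each term to order x^4: the coefficient of x^4 in 2·tan(2x) is 0 and in -4·ln(1 - 3x) is 81.
Lower-order terms cancel with the polynomial part, so the numerator is (81)·x^4 + o(x^4), and the limit is (81)/(1) = 81.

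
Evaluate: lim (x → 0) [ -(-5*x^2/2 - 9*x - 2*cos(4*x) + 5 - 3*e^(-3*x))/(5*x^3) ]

Substitution gives 0/0 (the numerator vanishes to order 3).
Expand each term to order x^3: the coefficient of x^3 in -2·cos(4x) is 0 and in -3·e^(-3x) is 27/2.
Lower-order terms cancel with the polynomial part, so the numerator is (27/2)·x^3 + o(x^3), and the limit is (27/2)/(-5) = -27/10.

-27/10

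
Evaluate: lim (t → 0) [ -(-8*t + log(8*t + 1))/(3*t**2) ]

Direct substitution gives 0/0.
Apply L'Hôpital: lim (-8 + 8/(8*t + 1))/(-6*t), still 0/0.
After 2 applications of L'Hôpital's rule the quotient is (-64/(8*t + 1)^2)/(-6); substituting t = 0 gives 32/3.

32/3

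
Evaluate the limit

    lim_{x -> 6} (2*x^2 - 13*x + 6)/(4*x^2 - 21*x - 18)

11/27

Direct substitution gives 0/0, so factor. Both numerator and denominator have (x - 6) as a factor.
After cancelling, the expression reduces to (2*x - 1)/(4*x + 3).
Substituting x = 6 gives 11/27.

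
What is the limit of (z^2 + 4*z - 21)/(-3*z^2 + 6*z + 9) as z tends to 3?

-5/6

At z = 3 both the top and bottom vanish — a removable singularity. Factoring out (z - 3) from each leaves (z + 7)/(-3*z - 3), which at z = 3 equals -5/6.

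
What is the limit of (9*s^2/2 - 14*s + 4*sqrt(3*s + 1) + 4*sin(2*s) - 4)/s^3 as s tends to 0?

17/12

Substitution gives 0/0 (the numerator vanishes to order 3).
Expand each term to order s^3: the coefficient of s^3 in 4·sin(2s) is -16/3 and in 4·√(1 + 3s) is 27/4.
Lower-order terms cancel with the polynomial part, so the numerator is (17/12)·s^3 + o(s^3), and the limit is (17/12)/(1) = 17/12.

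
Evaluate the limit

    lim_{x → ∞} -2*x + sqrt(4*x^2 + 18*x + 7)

This has the form ∞ − ∞. Multiply and divide by the conjugate √(4*x^2 + 18*x + 7) + 2x.
That gives (18x + 7) / (√(4*x^2 + 18*x + 7) + 2x).
Divide numerator and denominator by x: the limit is 18/(2·2) = 9/2.

9/2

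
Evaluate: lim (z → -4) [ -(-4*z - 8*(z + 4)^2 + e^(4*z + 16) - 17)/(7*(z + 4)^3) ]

Direct substitution gives 0/0.
Apply L'Hôpital: lim (-16*z + 4*e^(4*z + 16) - 68)/(-21*(z + 4)^2), still 0/0.
Apply L'Hôpital: lim (16*e^(4*z + 16) - 16)/(-42*z - 168), still 0/0.
After 3 applications of L'Hôpital's rule the quotient is (64*e^(4*z + 16))/(-42); substituting z = -4 gives -32/21.

-32/21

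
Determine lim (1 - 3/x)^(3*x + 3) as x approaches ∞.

Let L be the limit and take ln: ln L = lim (3x + 3)·ln(1 - 3/x) = lim (3x + 3)·(-3/x + O(1/x²)) = -9.
Hence L = e^(-9).

e^(-9)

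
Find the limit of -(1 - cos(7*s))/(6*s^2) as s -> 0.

-49/12

Substitution gives 0/0.
Use (1 − cos u)/u² → 1/2 with u = 7s: the limit is 7²/(2·(-6)) = -49/12.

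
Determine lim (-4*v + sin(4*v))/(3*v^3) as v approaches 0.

Direct substitution gives 0/0.
Apply L'Hôpital: lim (4*cos(4*v) - 4)/(9*v^2), still 0/0.
Apply L'Hôpital: lim (-16*sin(4*v))/(18*v), still 0/0.
After 3 applications of L'Hôpital's rule the quotient is (-64*cos(4*v))/(18); substituting v = 0 gives -32/9.

-32/9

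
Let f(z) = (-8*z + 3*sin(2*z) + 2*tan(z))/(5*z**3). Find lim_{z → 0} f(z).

-2/3

Substitution gives 0/0; apply L'Hôpital's rule 3 times.
After differentiating numerator and denominator 3 times the quotient is (-24*cos(2*z) + 12*tan(z)^4 + 16*tan(z)^2 + 4)/(30); at z = 0 this is -2/3.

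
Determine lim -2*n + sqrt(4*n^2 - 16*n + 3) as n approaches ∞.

An ∞ − ∞ form. Rationalising with the conjugate, the difference becomes (-16n + 3) / (√(4*n^2 - 16*n + 3) + 2n).
For large n the denominator behaves like 2·2n, so the quotient tends to -16/4 = -4.

-4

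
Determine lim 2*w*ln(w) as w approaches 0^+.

0

This is a 0·(−∞) form. Rewrite as 2·ln(w) / w^(−1) and apply L'Hôpital:
the derivative quotient is 2·(1/w) / (−1·w^(−2)) = (-2/1)·w^1 → 0.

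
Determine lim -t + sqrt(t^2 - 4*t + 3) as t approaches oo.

This has the form ∞ − ∞. Multiply and divide by the conjugate √(t^2 - 4*t + 3) + t.
That gives (-4t + 3) / (√(t^2 - 4*t + 3) + t).
Divide numerator and denominator by t: the limit is -4/(2·1) = -2.

-2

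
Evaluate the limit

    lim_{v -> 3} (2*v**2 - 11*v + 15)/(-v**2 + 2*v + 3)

-1/4

Direct substitution gives 0/0, so factor. Both numerator and denominator have (v - 3) as a factor.
After cancelling, the expression reduces to (2*v - 5)/(-v - 1).
Substituting v = 3 gives -1/4.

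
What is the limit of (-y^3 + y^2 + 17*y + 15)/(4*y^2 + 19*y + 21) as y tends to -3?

16/5

Direct substitution gives 0/0, so factor. Both numerator and denominator have (y + 3) as a factor.
After cancelling, the expression reduces to (-y^2 + 4*y + 5)/(4*y + 7).
Substituting y = -3 gives 16/5.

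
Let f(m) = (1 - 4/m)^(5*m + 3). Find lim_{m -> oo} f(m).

Let L be the limit and take ln: ln L = lim (5m + 3)·ln(1 - 4/m) = lim (5m + 3)·(-4/m + O(1/m²)) = -20.
Hence L = e^(-20).

e^(-20)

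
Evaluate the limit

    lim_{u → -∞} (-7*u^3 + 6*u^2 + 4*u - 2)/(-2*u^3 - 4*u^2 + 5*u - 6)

Numerator and denominator both have degree 3.
Dividing every term by u^3, all lower-order terms vanish and the limit is the ratio of leading coefficients, -7/(-2) = 7/2.

7/2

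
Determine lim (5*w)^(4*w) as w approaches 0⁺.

Base → 0⁺ and exponent → 0⁺: a 0^0 form.
Take logs: 4w·ln(5w). This is 0·(−∞); rewriting as ln(5w)/(1/(4w)) and applying L'Hôpital gives 0.
Hence the limit is e^0 = 1.

1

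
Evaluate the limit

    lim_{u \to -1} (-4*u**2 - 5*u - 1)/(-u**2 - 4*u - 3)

-3/2

Since u = -1 makes numerator and denominator zero, (u + 1) divides both.
Cancelling it gives (-4*u - 1)/(-u - 3); now plug in u = -1 to get -3/2.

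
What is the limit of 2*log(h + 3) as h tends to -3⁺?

-∞

As h → -3⁺, h + 3 → 0⁺ and ln(h + 3) → −∞.
Multiplying by 2 gives -∞.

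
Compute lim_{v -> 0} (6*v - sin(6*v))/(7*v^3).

36/7

Direct substitution gives 0/0.
Apply L'Hôpital: lim (6 - 6*cos(6*v))/(21*v^2), still 0/0.
Apply L'Hôpital: lim (36*sin(6*v))/(42*v), still 0/0.
After 3 applications of L'Hôpital's rule the quotient is (216*cos(6*v))/(42); substituting v = 0 gives 36/7.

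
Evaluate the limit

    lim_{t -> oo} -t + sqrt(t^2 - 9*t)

An ∞ − ∞ form. Rationalising with the conjugate, the difference becomes (-9t) / (√(t^2 - 9*t) + t).
For large t the denominator behaves like 2·t, so the quotient tends to -9/2 = -9/2.

-9/2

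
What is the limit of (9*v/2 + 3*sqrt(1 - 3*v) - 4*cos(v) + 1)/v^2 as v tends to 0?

-11/8

Substitution gives 0/0 (the numerator vanishes to order 2).
Expand each term to order v^2: the coefficient of v^2 in 3·√(1 - 3v) is -27/8 and in -4·cos(v) is 2.
Lower-order terms cancel with the polynomial part, so the numerator is (-11/8)·v^2 + o(v^2), and the limit is (-11/8)/(1) = -11/8.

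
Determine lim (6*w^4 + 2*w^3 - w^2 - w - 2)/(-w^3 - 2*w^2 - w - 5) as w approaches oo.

The numerator has higher degree (4 > 3); the quotient behaves like (6/(-1))·w^1 for large |w|.
As w → +∞ this diverges to -∞.

-∞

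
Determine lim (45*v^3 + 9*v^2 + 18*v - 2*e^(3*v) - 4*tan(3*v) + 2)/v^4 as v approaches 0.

-27/4

Substitution gives 0/0 (the numerator vanishes to order 4).
Expand each term to order v^4: the coefficient of v^4 in -4·tan(3v) is 0 and in -2·e^(3v) is -27/4.
Lower-order terms cancel with the polynomial part, so the numerator is (-27/4)·v^4 + o(v^4), and the limit is (-27/4)/(1) = -27/4.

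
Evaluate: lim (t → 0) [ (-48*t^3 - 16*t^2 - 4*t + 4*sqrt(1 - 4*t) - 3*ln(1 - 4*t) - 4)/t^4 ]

Substitution gives 0/0; apply L'Hôpital's rule 4 times.
After differentiating numerator and denominator 4 times the quotient is (4608/(1 - 4*t)^4 - 960*(4*t - 1)^4/(1 - 4*t)^(15/2))/(24); at t = 0 this is 152.

152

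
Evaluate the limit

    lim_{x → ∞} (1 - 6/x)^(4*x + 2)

Let L be the limit and take ln: ln L = lim (4x + 2)·ln(1 - 6/x) = lim (4x + 2)·(-6/x + O(1/x²)) = -24.
Hence L = e^(-24).

e^(-24)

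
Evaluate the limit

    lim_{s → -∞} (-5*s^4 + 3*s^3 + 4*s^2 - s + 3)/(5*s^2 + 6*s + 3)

-∞

The numerator has higher degree (4 > 2); the quotient behaves like (-5/(5))·s^2 for large |s|.
As s → −∞ this diverges to -∞.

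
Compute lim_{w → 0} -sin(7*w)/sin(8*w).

-7/8

Substitution gives 0/0.
Divide numerator and denominator by w: sin(7w)/w → 7 and sin(8w)/w → 8, so the limit is -1·7/8 = -7/8.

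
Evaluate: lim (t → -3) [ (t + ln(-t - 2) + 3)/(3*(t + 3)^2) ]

Direct substitution gives 0/0.
Apply L'Hôpital: lim (1 - 1/(-t - 2))/(6*t + 18), still 0/0.
After 2 applications of L'Hôpital's rule the quotient is (-1/(-t - 2)^2)/(6); substituting t = -3 gives -1/6.

-1/6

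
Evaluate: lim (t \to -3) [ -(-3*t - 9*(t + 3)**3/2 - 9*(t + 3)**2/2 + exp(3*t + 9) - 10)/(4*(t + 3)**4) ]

-27/32

Direct substitution gives 0/0.
Apply L'Hôpital: lim (-9*t - 27*(t + 3)^2/2 + 3*e^(3*t + 9) - 30)/(-16*(t + 3)^3), still 0/0.
Apply L'Hôpital: lim (-27*t + 9*e^(3*t + 9) - 90)/(-48*(t + 3)^2), still 0/0.
Apply L'Hôpital: lim (27*e^(3*t + 9) - 27)/(-96*t - 288), still 0/0.
After 4 applications of L'Hôpital's rule the quotient is (81*e^(3*t + 9))/(-96); substituting t = -3 gives -27/32.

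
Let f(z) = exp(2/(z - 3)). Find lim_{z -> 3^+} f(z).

As z → 3⁺, 2/(z - 3) → +∞, so e^(2/(z - 3)) → ∞.

∞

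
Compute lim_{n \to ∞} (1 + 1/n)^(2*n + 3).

Write it as [(1 + 1/n)^n]^(2) · (1 + 1/n)^(3). The bracketed term tends to e^(1) and the second factor to 1, so the limit is e^(2).

e^(2)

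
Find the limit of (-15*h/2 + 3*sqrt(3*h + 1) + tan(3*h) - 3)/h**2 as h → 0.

Substitution gives 0/0; apply L'Hôpital's rule 2 times.
After differentiating numerator and denominator 2 times the quotient is (18*tan(3*h)/cos(3*h)^2 - 27/(4*(3*h + 1)^(3/2)))/(2); at h = 0 this is -27/8.

-27/8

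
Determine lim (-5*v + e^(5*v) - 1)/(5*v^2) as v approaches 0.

5/2

Direct substitution gives 0/0.
Apply L'Hôpital: lim (5*e^(5*v) - 5)/(10*v), still 0/0.
After 2 applications of L'Hôpital's rule the quotient is (25*e^(5*v))/(10); substituting v = 0 gives 5/2.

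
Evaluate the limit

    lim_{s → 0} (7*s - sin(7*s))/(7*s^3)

49/6

Direct substitution gives 0/0.
Apply L'Hôpital: lim (7 - 7*cos(7*s))/(21*s^2), still 0/0.
Apply L'Hôpital: lim (49*sin(7*s))/(42*s), still 0/0.
After 3 applications of L'Hôpital's rule the quotient is (343*cos(7*s))/(42); substituting s = 0 gives 49/6.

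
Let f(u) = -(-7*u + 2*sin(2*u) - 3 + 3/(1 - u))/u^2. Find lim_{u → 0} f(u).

Substitution gives 0/0; apply L'Hôpital's rule 2 times.
After differentiating numerator and denominator 2 times the quotient is (-8*sin(2*u) - 6/(u - 1)^3)/(-2); at u = 0 this is -3.

-3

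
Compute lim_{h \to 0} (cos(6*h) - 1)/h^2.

-18

Direct substitution gives 0/0.
Apply L'Hôpital: lim (-6*sin(6*h))/(2*h), still 0/0.
After 2 applications of L'Hôpital's rule the quotient is (-36*cos(6*h))/(2); substituting h = 0 gives -18.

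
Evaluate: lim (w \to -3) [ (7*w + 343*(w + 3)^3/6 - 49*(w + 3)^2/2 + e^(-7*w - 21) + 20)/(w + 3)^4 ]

Direct substitution gives 0/0.
Apply L'Hôpital: lim (-49*w + 343*(w + 3)^2/2 - 7*e^(-7*w - 21) - 140)/(4*(w + 3)^3), still 0/0.
Apply L'Hôpital: lim (343*w + 49*e^(-7*w - 21) + 980)/(12*(w + 3)^2), still 0/0.
Apply L'Hôpital: lim (343 - 343*e^(-7*w - 21))/(24*w + 72), still 0/0.
After 4 applications of L'Hôpital's rule the quotient is (2401*e^(-7*w - 21))/(24); substituting w = -3 gives 2401/24.

2401/24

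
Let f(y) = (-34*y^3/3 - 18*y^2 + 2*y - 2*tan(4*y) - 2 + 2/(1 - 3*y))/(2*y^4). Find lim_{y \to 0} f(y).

81

Substitution gives 0/0 (the numerator vanishes to order 4).
Expand each term to order y^4: the coefficient of y^4 in 2·1/(1 - 3y) is 162 and in -2·tan(4y) is 0.
Lower-order terms cancel with the polynomial part, so the numerator is (162)·y^4 + o(y^4), and the limit is (162)/(2) = 81.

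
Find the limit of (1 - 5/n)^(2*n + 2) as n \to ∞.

e^(-10)

Write it as [(1 - 5/n)^n]^(2) · (1 - 5/n)^(2). The bracketed term tends to e^(-5) and the second factor to 1, so the limit is e^(-10).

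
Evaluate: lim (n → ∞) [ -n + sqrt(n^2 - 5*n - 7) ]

This has the form ∞ − ∞. Multiply and divide by the conjugate √(n^2 - 5*n - 7) + n.
That gives (-5n - 7) / (√(n^2 - 5*n - 7) + n).
Divide numerator and denominator by n: the limit is -5/(2·1) = -5/2.

-5/2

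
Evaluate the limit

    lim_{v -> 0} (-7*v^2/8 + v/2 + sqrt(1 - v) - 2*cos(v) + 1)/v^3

-1/16

Substitution gives 0/0 (the numerator vanishes to order 3).
Expand each term to order v^3: the coefficient of v^3 in -2·cos(v) is 0 and in √(1 - v) is -1/16.
Lower-order terms cancel with the polynomial part, so the numerator is (-1/16)·v^3 + o(v^3), and the limit is (-1/16)/(1) = -1/16.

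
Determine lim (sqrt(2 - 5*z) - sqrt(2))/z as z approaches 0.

-5*√(2)/4

A 0/0 form; rationalise with √(2 - 5z) + √2. This collapses the numerator to -5z, leaving -5/(√(2 - 5z) + √2) → -5/(2√2) = -5*√(2)/4.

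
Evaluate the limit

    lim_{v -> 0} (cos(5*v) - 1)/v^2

Direct substitution gives 0/0.
Apply L'Hôpital: lim (-5*sin(5*v))/(2*v), still 0/0.
After 2 applications of L'Hôpital's rule the quotient is (-25*cos(5*v))/(2); substituting v = 0 gives -25/2.

-25/2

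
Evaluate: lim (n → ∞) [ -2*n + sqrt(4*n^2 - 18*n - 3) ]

This has the form ∞ − ∞. Multiply and divide by the conjugate √(4*n^2 - 18*n - 3) + 2n.
That gives (-18n - 3) / (√(4*n^2 - 18*n - 3) + 2n).
Divide numerator and denominator by n: the limit is -18/(2·2) = -9/2.

-9/2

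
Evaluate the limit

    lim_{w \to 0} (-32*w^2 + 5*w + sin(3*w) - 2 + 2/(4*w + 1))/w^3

Substitution gives 0/0; apply L'Hôpital's rule 3 times.
After differentiating numerator and denominator 3 times the quotient is (-27*cos(3*w) - 768/(4*w + 1)^4)/(6); at w = 0 this is -265/2.

-265/2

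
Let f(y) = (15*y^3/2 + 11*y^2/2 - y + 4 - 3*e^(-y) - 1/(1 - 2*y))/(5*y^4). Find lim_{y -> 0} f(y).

Substitution gives 0/0 (the numerator vanishes to order 4).
Expand each term to order y^4: the coefficient of y^4 in −1/(1 - 2y) is -16 and in -3·e^(-y) is -1/8.
Lower-order terms cancel with the polynomial part, so the numerator is (-129/8)·y^4 + o(y^4), and the limit is (-129/8)/(5) = -129/40.

-129/40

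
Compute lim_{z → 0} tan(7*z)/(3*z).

Substitution gives 0/0.
Since tan(u)/u → 1 as u → 0, tan(7z)/(7z) → 1 and the limit is 7/3.

7/3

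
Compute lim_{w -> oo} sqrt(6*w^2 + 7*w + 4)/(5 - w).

-√(6)

For large |w|, √(6*w^2 + 7*w + 4) ≈ √6·|w| and the denominator ≈ -w.
Since w → +∞, |w| = w, giving √6/(-1) = -√(6).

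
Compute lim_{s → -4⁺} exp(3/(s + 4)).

∞

As s → -4⁺, 3/(s + 4) → +∞, so e^(3/(s + 4)) → ∞.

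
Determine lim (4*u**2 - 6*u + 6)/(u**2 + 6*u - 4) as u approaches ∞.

4

Numerator and denominator both have degree 2.
Dividing every term by u^2, all lower-order terms vanish and the limit is the ratio of leading coefficients, 4/(1) = 4.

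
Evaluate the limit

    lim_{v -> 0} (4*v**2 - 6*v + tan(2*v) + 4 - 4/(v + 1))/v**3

20/3

Substitution gives 0/0 (the numerator vanishes to order 3).
Expand each term to order v^3: the coefficient of v^3 in tan(2v) is 8/3 and in -4·1/(1 + v) is 4.
Lower-order terms cancel with the polynomial part, so the numerator is (20/3)·v^3 + o(v^3), and the limit is (20/3)/(1) = 20/3.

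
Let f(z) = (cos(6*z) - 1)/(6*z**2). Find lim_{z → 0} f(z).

-3

Direct substitution gives 0/0.
Apply L'Hôpital: lim (-6*sin(6*z))/(12*z), still 0/0.
After 2 applications of L'Hôpital's rule the quotient is (-36*cos(6*z))/(12); substituting z = 0 gives -3.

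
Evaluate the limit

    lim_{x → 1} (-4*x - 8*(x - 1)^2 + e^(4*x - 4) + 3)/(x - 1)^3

Direct substitution gives 0/0.
Apply L'Hôpital: lim (-16*x + 4*e^(4*x - 4) + 12)/(3*(x - 1)^2), still 0/0.
Apply L'Hôpital: lim (16*e^(4*x - 4) - 16)/(6*x - 6), still 0/0.
After 3 applications of L'Hôpital's rule the quotient is (64*e^(4*x - 4))/(6); substituting x = 1 gives 32/3.

32/3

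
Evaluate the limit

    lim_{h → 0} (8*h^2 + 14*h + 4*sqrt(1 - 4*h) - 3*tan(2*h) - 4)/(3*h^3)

-8

Substitution gives 0/0; apply L'Hôpital's rule 3 times.
After differentiating numerator and denominator 3 times the quotient is (-96*tan(2*h)^2/cos(2*h)^2 - 48/cos(2*h)^4 - 96/(1 - 4*h)^(5/2))/(18); at h = 0 this is -8.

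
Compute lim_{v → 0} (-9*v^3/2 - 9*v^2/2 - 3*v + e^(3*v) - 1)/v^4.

Direct substitution gives 0/0.
Apply L'Hôpital: lim (-27*v^2/2 - 9*v + 3*e^(3*v) - 3)/(4*v^3), still 0/0.
Apply L'Hôpital: lim (-27*v + 9*e^(3*v) - 9)/(12*v^2), still 0/0.
Apply L'Hôpital: lim (27*e^(3*v) - 27)/(24*v), still 0/0.
After 4 applications of L'Hôpital's rule the quotient is (81*e^(3*v))/(24); substituting v = 0 gives 27/8.

27/8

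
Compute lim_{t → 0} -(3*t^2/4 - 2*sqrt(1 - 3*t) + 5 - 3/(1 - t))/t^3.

-3/8

Substitution gives 0/0 (the numerator vanishes to order 3).
Expand each term to order t^3: the coefficient of t^3 in -2·√(1 - 3t) is 27/8 and in -3·1/(1 - t) is -3.
Lower-order terms cancel with the polynomial part, so the numerator is (3/8)·t^3 + o(t^3), and the limit is (3/8)/(-1) = -3/8.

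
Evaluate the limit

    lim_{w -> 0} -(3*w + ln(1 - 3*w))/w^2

Direct substitution gives 0/0.
Apply L'Hôpital: lim (3 - 3/(1 - 3*w))/(-2*w), still 0/0.
After 2 applications of L'Hôpital's rule the quotient is (-9/(1 - 3*w)^2)/(-2); substituting w = 0 gives 9/2.

9/2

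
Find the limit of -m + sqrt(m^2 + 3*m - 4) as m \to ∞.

3/2

An ∞ − ∞ form. Rationalising with the conjugate, the difference becomes (3m - 4) / (√(m^2 + 3*m - 4) + m).
For large m the denominator behaves like 2·m, so the quotient tends to 3/2 = 3/2.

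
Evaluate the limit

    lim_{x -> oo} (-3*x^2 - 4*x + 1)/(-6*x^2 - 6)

1/2

Numerator and denominator both have degree 2.
Dividing every term by x^2, all lower-order terms vanish and the limit is the ratio of leading coefficients, -3/(-6) = 1/2.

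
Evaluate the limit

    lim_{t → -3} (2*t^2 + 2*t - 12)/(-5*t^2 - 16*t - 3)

-5/7

Since t = -3 makes numerator and denominator zero, (t + 3) divides both.
Cancelling it gives (2*t - 4)/(-5*t - 1); now plug in t = -3 to get -5/7.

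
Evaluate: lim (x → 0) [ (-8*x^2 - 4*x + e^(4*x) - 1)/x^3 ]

32/3

Direct substitution gives 0/0.
Apply L'Hôpital: lim (-16*x + 4*e^(4*x) - 4)/(3*x^2), still 0/0.
Apply L'Hôpital: lim (16*e^(4*x) - 16)/(6*x), still 0/0.
After 3 applications of L'Hôpital's rule the quotient is (64*e^(4*x))/(6); substituting x = 0 gives 32/3.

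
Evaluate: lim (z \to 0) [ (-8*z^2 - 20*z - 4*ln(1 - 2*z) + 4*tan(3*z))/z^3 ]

Substitution gives 0/0 (the numerator vanishes to order 3).
Expand each term to order z^3: the coefficient of z^3 in -4·ln(1 - 2z) is 32/3 and in 4·tan(3z) is 36.
Lower-order terms cancel with the polynomial part, so the numerator is (140/3)·z^3 + o(z^3), and the limit is (140/3)/(1) = 140/3.

140/3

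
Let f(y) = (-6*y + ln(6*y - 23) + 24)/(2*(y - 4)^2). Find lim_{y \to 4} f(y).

Direct substitution gives 0/0.
Apply L'Hôpital: lim (-6 + 6/(6*y - 23))/(4*y - 16), still 0/0.
After 2 applications of L'Hôpital's rule the quotient is (-36/(6*y - 23)^2)/(4); substituting y = 4 gives -9.

-9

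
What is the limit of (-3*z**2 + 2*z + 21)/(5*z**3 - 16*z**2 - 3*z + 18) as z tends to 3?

Since z = 3 makes numerator and denominator zero, (z - 3) divides both.
Cancelling it gives (-3*z - 7)/(5*z^2 - z - 6); now plug in z = 3 to get -4/9.

-4/9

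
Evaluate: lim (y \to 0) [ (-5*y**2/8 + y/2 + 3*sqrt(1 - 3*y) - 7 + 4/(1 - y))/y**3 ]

Substitution gives 0/0; apply L'Hôpital's rule 3 times.
After differentiating numerator and denominator 3 times the quotient is (24/(y - 1)^4 - 243/(8*(1 - 3*y)^(5/2)))/(6); at y = 0 this is -17/16.

-17/16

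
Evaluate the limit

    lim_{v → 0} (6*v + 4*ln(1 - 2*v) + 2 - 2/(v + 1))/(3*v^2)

-10/3

Substitution gives 0/0; apply L'Hôpital's rule 2 times.
After differentiating numerator and denominator 2 times the quotient is (-16/(2*v - 1)^2 - 4/(v + 1)^3)/(6); at v = 0 this is -10/3.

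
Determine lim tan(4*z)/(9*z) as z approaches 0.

Substitution gives 0/0.
Since tan(u)/u → 1 as u → 0, tan(4z)/(4z) → 1 and the limit is 4/9.

4/9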